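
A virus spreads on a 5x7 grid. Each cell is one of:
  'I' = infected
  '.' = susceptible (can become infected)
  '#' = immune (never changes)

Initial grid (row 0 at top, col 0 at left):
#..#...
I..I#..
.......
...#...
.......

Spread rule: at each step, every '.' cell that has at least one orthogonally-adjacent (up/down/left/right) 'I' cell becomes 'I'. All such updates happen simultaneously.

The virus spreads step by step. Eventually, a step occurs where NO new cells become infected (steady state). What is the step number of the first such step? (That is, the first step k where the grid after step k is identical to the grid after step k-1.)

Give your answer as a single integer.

Answer: 7

Derivation:
Step 0 (initial): 2 infected
Step 1: +4 new -> 6 infected
Step 2: +6 new -> 12 infected
Step 3: +5 new -> 17 infected
Step 4: +6 new -> 23 infected
Step 5: +5 new -> 28 infected
Step 6: +3 new -> 31 infected
Step 7: +0 new -> 31 infected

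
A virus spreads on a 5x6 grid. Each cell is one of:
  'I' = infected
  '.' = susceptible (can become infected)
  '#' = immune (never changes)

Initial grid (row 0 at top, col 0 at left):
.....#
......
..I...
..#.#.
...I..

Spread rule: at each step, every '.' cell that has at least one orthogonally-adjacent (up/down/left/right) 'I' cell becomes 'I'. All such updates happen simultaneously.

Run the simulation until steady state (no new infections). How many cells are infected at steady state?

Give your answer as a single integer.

Answer: 27

Derivation:
Step 0 (initial): 2 infected
Step 1: +6 new -> 8 infected
Step 2: +8 new -> 16 infected
Step 3: +8 new -> 24 infected
Step 4: +3 new -> 27 infected
Step 5: +0 new -> 27 infected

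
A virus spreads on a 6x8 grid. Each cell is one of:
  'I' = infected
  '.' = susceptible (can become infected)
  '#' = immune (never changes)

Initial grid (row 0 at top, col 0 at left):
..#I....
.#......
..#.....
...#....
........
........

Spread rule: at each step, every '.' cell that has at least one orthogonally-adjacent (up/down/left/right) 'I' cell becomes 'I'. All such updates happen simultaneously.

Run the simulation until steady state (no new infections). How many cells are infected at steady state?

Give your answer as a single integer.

Step 0 (initial): 1 infected
Step 1: +2 new -> 3 infected
Step 2: +4 new -> 7 infected
Step 3: +3 new -> 10 infected
Step 4: +4 new -> 14 infected
Step 5: +4 new -> 18 infected
Step 6: +5 new -> 23 infected
Step 7: +5 new -> 28 infected
Step 8: +5 new -> 33 infected
Step 9: +4 new -> 37 infected
Step 10: +3 new -> 40 infected
Step 11: +1 new -> 41 infected
Step 12: +1 new -> 42 infected
Step 13: +1 new -> 43 infected
Step 14: +1 new -> 44 infected
Step 15: +0 new -> 44 infected

Answer: 44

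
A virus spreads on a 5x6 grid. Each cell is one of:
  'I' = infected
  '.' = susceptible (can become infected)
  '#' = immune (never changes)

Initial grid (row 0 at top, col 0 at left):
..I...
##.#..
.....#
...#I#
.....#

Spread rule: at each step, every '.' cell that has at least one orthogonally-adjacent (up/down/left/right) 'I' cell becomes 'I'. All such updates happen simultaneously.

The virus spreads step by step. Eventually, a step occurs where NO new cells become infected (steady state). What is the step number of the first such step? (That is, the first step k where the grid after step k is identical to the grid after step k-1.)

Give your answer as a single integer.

Answer: 6

Derivation:
Step 0 (initial): 2 infected
Step 1: +5 new -> 7 infected
Step 2: +6 new -> 13 infected
Step 3: +5 new -> 18 infected
Step 4: +3 new -> 21 infected
Step 5: +2 new -> 23 infected
Step 6: +0 new -> 23 infected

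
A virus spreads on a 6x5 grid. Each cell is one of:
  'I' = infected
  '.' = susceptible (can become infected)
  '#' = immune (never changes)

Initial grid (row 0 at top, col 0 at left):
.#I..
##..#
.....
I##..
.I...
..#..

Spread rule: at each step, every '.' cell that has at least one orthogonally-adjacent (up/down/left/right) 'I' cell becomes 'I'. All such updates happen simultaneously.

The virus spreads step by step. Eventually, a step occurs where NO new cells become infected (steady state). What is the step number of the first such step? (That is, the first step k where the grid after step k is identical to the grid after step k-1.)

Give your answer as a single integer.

Step 0 (initial): 3 infected
Step 1: +6 new -> 9 infected
Step 2: +6 new -> 15 infected
Step 3: +4 new -> 19 infected
Step 4: +3 new -> 22 infected
Step 5: +0 new -> 22 infected

Answer: 5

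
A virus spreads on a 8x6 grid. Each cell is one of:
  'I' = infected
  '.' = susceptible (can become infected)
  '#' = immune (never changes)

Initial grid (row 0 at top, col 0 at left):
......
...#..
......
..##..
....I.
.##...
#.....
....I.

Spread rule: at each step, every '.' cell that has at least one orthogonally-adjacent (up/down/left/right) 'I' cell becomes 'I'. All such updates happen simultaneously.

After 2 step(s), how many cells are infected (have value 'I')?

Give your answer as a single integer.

Step 0 (initial): 2 infected
Step 1: +7 new -> 9 infected
Step 2: +8 new -> 17 infected

Answer: 17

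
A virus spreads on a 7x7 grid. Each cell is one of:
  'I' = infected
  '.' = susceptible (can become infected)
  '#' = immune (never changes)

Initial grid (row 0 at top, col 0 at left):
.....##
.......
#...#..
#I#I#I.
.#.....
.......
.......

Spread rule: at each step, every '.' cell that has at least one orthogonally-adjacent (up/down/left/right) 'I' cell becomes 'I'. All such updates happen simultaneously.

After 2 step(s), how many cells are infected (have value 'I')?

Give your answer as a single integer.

Answer: 19

Derivation:
Step 0 (initial): 3 infected
Step 1: +6 new -> 9 infected
Step 2: +10 new -> 19 infected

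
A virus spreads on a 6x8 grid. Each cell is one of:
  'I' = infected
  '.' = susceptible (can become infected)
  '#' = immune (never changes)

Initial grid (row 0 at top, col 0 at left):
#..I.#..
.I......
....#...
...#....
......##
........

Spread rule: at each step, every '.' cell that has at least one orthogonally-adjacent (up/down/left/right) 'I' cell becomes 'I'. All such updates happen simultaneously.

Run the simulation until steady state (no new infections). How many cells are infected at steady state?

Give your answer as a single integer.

Answer: 42

Derivation:
Step 0 (initial): 2 infected
Step 1: +7 new -> 9 infected
Step 2: +5 new -> 14 infected
Step 3: +4 new -> 18 infected
Step 4: +5 new -> 23 infected
Step 5: +7 new -> 30 infected
Step 6: +7 new -> 37 infected
Step 7: +3 new -> 40 infected
Step 8: +1 new -> 41 infected
Step 9: +1 new -> 42 infected
Step 10: +0 new -> 42 infected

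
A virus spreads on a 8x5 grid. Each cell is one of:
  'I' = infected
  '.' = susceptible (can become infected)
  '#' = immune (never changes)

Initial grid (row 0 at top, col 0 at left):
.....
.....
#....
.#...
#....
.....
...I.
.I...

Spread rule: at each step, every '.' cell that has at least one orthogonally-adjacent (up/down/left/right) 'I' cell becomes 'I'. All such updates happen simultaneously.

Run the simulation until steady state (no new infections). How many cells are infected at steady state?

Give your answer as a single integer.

Answer: 36

Derivation:
Step 0 (initial): 2 infected
Step 1: +7 new -> 9 infected
Step 2: +6 new -> 15 infected
Step 3: +5 new -> 20 infected
Step 4: +3 new -> 23 infected
Step 5: +3 new -> 26 infected
Step 6: +4 new -> 30 infected
Step 7: +3 new -> 33 infected
Step 8: +2 new -> 35 infected
Step 9: +1 new -> 36 infected
Step 10: +0 new -> 36 infected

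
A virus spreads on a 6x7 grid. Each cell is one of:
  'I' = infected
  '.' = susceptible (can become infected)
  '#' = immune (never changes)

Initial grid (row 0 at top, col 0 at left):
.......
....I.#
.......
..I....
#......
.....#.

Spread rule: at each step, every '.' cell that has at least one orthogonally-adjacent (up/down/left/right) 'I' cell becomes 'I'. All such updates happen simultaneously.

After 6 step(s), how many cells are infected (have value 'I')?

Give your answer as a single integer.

Answer: 39

Derivation:
Step 0 (initial): 2 infected
Step 1: +8 new -> 10 infected
Step 2: +11 new -> 21 infected
Step 3: +9 new -> 30 infected
Step 4: +6 new -> 36 infected
Step 5: +2 new -> 38 infected
Step 6: +1 new -> 39 infected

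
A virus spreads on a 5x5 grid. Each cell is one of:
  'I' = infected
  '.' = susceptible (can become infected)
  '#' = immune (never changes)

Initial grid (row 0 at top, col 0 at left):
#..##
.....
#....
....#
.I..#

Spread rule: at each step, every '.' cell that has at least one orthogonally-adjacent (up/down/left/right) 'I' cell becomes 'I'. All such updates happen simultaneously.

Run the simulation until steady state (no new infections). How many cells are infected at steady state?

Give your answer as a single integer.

Answer: 19

Derivation:
Step 0 (initial): 1 infected
Step 1: +3 new -> 4 infected
Step 2: +4 new -> 8 infected
Step 3: +3 new -> 11 infected
Step 4: +4 new -> 15 infected
Step 5: +3 new -> 18 infected
Step 6: +1 new -> 19 infected
Step 7: +0 new -> 19 infected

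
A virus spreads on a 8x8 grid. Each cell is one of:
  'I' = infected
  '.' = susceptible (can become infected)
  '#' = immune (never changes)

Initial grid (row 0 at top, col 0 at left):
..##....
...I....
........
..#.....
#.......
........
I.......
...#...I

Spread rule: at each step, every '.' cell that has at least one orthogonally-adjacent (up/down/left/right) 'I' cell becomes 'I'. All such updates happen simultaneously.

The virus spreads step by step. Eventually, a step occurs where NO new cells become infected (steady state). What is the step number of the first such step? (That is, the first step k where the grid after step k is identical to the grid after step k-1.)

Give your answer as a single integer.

Step 0 (initial): 3 infected
Step 1: +8 new -> 11 infected
Step 2: +12 new -> 23 infected
Step 3: +16 new -> 39 infected
Step 4: +14 new -> 53 infected
Step 5: +6 new -> 59 infected
Step 6: +0 new -> 59 infected

Answer: 6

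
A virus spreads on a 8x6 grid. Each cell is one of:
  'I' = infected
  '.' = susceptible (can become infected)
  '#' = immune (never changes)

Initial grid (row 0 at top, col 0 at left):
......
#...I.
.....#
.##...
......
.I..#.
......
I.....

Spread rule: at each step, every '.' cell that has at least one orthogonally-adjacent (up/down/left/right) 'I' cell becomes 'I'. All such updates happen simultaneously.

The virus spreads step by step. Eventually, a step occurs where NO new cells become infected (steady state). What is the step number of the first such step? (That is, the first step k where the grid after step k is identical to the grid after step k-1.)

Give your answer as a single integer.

Step 0 (initial): 3 infected
Step 1: +10 new -> 13 infected
Step 2: +10 new -> 23 infected
Step 3: +10 new -> 33 infected
Step 4: +6 new -> 39 infected
Step 5: +4 new -> 43 infected
Step 6: +0 new -> 43 infected

Answer: 6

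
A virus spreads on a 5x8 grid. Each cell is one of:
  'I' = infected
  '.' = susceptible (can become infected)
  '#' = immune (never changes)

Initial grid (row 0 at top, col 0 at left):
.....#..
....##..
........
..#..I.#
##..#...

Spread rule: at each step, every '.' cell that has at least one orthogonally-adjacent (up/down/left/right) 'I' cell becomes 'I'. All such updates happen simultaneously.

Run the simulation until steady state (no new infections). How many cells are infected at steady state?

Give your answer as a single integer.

Step 0 (initial): 1 infected
Step 1: +4 new -> 5 infected
Step 2: +4 new -> 9 infected
Step 3: +5 new -> 14 infected
Step 4: +5 new -> 19 infected
Step 5: +4 new -> 23 infected
Step 6: +5 new -> 28 infected
Step 7: +3 new -> 31 infected
Step 8: +1 new -> 32 infected
Step 9: +0 new -> 32 infected

Answer: 32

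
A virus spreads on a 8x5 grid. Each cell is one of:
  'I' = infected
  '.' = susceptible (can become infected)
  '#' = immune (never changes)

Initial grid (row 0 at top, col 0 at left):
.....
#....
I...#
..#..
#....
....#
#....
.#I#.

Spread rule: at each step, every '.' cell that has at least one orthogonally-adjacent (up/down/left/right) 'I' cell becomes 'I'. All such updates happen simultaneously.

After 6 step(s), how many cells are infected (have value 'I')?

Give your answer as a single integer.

Answer: 31

Derivation:
Step 0 (initial): 2 infected
Step 1: +3 new -> 5 infected
Step 2: +6 new -> 11 infected
Step 3: +8 new -> 19 infected
Step 4: +7 new -> 26 infected
Step 5: +4 new -> 30 infected
Step 6: +1 new -> 31 infected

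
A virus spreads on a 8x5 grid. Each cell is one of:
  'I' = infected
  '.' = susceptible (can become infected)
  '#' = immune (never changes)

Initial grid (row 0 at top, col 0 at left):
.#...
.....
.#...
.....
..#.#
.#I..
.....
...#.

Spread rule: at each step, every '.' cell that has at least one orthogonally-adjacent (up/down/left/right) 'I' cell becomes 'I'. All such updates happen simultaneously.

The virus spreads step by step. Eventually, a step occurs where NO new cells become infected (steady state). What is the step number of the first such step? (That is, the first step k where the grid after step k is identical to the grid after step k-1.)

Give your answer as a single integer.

Step 0 (initial): 1 infected
Step 1: +2 new -> 3 infected
Step 2: +5 new -> 8 infected
Step 3: +4 new -> 12 infected
Step 4: +6 new -> 18 infected
Step 5: +5 new -> 23 infected
Step 6: +5 new -> 28 infected
Step 7: +4 new -> 32 infected
Step 8: +1 new -> 33 infected
Step 9: +1 new -> 34 infected
Step 10: +0 new -> 34 infected

Answer: 10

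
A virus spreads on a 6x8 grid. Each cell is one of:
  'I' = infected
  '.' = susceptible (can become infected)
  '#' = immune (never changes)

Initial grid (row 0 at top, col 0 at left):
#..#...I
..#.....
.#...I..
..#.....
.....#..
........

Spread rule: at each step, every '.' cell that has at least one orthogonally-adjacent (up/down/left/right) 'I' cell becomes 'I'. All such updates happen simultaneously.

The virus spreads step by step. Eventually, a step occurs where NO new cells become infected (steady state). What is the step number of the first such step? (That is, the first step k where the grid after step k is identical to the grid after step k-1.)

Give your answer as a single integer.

Step 0 (initial): 2 infected
Step 1: +6 new -> 8 infected
Step 2: +7 new -> 15 infected
Step 3: +7 new -> 22 infected
Step 4: +4 new -> 26 infected
Step 5: +4 new -> 30 infected
Step 6: +2 new -> 32 infected
Step 7: +3 new -> 35 infected
Step 8: +2 new -> 37 infected
Step 9: +1 new -> 38 infected
Step 10: +1 new -> 39 infected
Step 11: +1 new -> 40 infected
Step 12: +1 new -> 41 infected
Step 13: +1 new -> 42 infected
Step 14: +0 new -> 42 infected

Answer: 14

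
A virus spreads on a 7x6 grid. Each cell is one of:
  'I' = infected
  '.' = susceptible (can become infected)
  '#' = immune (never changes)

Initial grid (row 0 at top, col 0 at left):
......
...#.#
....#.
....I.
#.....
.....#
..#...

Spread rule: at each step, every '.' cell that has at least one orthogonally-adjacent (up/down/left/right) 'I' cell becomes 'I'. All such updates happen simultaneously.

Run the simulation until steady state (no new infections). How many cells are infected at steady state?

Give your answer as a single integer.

Step 0 (initial): 1 infected
Step 1: +3 new -> 4 infected
Step 2: +6 new -> 10 infected
Step 3: +5 new -> 15 infected
Step 4: +7 new -> 22 infected
Step 5: +4 new -> 26 infected
Step 6: +5 new -> 31 infected
Step 7: +3 new -> 34 infected
Step 8: +2 new -> 36 infected
Step 9: +0 new -> 36 infected

Answer: 36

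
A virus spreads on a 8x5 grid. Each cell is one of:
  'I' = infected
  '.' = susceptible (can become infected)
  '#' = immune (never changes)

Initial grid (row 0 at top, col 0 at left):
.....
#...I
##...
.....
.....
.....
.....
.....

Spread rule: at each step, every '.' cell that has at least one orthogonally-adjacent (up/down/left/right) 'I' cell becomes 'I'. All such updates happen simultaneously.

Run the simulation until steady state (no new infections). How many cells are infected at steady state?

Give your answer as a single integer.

Step 0 (initial): 1 infected
Step 1: +3 new -> 4 infected
Step 2: +4 new -> 8 infected
Step 3: +5 new -> 13 infected
Step 4: +4 new -> 17 infected
Step 5: +5 new -> 22 infected
Step 6: +5 new -> 27 infected
Step 7: +4 new -> 31 infected
Step 8: +3 new -> 34 infected
Step 9: +2 new -> 36 infected
Step 10: +1 new -> 37 infected
Step 11: +0 new -> 37 infected

Answer: 37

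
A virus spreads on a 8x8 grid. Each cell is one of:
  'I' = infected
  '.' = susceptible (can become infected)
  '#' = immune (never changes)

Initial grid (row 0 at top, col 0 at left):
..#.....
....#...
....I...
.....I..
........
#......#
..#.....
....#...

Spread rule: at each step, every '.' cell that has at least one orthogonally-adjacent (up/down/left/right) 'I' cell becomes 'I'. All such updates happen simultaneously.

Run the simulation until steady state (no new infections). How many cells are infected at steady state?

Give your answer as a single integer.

Answer: 58

Derivation:
Step 0 (initial): 2 infected
Step 1: +5 new -> 7 infected
Step 2: +9 new -> 16 infected
Step 3: +12 new -> 28 infected
Step 4: +11 new -> 39 infected
Step 5: +9 new -> 48 infected
Step 6: +5 new -> 53 infected
Step 7: +2 new -> 55 infected
Step 8: +2 new -> 57 infected
Step 9: +1 new -> 58 infected
Step 10: +0 new -> 58 infected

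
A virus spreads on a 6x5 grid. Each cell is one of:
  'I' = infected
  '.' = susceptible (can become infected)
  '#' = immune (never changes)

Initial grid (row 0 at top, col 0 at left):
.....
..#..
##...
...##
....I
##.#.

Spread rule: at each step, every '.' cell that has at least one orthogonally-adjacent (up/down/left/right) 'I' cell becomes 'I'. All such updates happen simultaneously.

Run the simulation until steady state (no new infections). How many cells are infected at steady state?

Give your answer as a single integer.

Step 0 (initial): 1 infected
Step 1: +2 new -> 3 infected
Step 2: +1 new -> 4 infected
Step 3: +3 new -> 7 infected
Step 4: +3 new -> 10 infected
Step 5: +2 new -> 12 infected
Step 6: +2 new -> 14 infected
Step 7: +2 new -> 16 infected
Step 8: +2 new -> 18 infected
Step 9: +1 new -> 19 infected
Step 10: +2 new -> 21 infected
Step 11: +1 new -> 22 infected
Step 12: +0 new -> 22 infected

Answer: 22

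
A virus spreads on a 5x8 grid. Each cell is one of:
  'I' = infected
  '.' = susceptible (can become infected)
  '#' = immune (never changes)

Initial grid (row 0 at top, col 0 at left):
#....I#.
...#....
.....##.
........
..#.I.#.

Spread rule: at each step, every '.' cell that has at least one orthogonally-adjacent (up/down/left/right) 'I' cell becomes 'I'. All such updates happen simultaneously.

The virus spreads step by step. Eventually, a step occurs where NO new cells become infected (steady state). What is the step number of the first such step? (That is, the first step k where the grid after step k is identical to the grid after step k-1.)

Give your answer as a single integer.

Answer: 7

Derivation:
Step 0 (initial): 2 infected
Step 1: +5 new -> 7 infected
Step 2: +6 new -> 13 infected
Step 3: +5 new -> 18 infected
Step 4: +7 new -> 25 infected
Step 5: +5 new -> 30 infected
Step 6: +3 new -> 33 infected
Step 7: +0 new -> 33 infected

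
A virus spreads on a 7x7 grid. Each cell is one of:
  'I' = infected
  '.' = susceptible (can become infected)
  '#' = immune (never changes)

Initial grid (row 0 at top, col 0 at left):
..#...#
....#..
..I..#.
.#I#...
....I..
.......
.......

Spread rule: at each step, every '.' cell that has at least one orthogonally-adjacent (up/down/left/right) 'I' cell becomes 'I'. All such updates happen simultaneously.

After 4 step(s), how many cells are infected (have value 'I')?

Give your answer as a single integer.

Step 0 (initial): 3 infected
Step 1: +8 new -> 11 infected
Step 2: +11 new -> 22 infected
Step 3: +11 new -> 33 infected
Step 4: +6 new -> 39 infected

Answer: 39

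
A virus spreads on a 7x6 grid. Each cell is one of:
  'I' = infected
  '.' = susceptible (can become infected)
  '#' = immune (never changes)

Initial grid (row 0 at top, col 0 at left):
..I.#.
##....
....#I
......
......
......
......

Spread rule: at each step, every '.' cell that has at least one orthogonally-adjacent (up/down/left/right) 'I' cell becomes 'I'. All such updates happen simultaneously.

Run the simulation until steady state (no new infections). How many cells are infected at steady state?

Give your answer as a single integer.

Step 0 (initial): 2 infected
Step 1: +5 new -> 7 infected
Step 2: +7 new -> 14 infected
Step 3: +6 new -> 20 infected
Step 4: +6 new -> 26 infected
Step 5: +5 new -> 31 infected
Step 6: +4 new -> 35 infected
Step 7: +2 new -> 37 infected
Step 8: +1 new -> 38 infected
Step 9: +0 new -> 38 infected

Answer: 38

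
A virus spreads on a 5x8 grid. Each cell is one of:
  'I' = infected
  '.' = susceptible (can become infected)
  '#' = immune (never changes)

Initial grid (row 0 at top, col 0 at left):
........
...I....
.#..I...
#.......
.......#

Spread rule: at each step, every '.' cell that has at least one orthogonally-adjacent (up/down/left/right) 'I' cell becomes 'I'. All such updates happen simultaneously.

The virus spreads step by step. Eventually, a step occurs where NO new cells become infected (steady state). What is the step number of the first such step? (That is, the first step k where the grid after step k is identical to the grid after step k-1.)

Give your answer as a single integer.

Answer: 7

Derivation:
Step 0 (initial): 2 infected
Step 1: +6 new -> 8 infected
Step 2: +9 new -> 17 infected
Step 3: +9 new -> 26 infected
Step 4: +8 new -> 34 infected
Step 5: +2 new -> 36 infected
Step 6: +1 new -> 37 infected
Step 7: +0 new -> 37 infected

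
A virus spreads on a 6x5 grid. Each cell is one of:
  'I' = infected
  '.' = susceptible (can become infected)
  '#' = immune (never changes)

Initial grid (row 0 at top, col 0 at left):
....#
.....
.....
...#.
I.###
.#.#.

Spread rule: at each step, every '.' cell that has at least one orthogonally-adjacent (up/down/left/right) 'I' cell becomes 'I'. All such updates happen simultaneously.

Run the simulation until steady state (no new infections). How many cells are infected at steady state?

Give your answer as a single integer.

Step 0 (initial): 1 infected
Step 1: +3 new -> 4 infected
Step 2: +2 new -> 6 infected
Step 3: +3 new -> 9 infected
Step 4: +3 new -> 12 infected
Step 5: +3 new -> 15 infected
Step 6: +3 new -> 18 infected
Step 7: +3 new -> 21 infected
Step 8: +0 new -> 21 infected

Answer: 21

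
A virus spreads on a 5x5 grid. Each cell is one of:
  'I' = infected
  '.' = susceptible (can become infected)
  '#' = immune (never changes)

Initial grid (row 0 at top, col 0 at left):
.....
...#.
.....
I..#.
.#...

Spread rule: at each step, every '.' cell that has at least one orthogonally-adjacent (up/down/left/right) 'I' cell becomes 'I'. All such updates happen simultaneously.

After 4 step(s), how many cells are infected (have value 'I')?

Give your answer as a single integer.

Step 0 (initial): 1 infected
Step 1: +3 new -> 4 infected
Step 2: +3 new -> 7 infected
Step 3: +4 new -> 11 infected
Step 4: +4 new -> 15 infected

Answer: 15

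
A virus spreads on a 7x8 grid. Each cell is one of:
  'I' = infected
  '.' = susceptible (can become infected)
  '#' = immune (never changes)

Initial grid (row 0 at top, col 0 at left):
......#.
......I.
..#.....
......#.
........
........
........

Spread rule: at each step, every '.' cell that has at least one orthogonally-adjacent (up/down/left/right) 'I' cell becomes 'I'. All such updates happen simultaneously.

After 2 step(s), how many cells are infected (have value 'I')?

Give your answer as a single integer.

Answer: 9

Derivation:
Step 0 (initial): 1 infected
Step 1: +3 new -> 4 infected
Step 2: +5 new -> 9 infected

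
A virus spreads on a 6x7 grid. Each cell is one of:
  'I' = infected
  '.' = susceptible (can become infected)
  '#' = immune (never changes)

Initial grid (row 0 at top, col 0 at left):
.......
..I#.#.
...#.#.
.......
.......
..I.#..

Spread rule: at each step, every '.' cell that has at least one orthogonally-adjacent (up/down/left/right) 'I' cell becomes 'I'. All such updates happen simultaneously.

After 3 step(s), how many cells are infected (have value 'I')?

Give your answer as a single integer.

Step 0 (initial): 2 infected
Step 1: +6 new -> 8 infected
Step 2: +8 new -> 16 infected
Step 3: +7 new -> 23 infected

Answer: 23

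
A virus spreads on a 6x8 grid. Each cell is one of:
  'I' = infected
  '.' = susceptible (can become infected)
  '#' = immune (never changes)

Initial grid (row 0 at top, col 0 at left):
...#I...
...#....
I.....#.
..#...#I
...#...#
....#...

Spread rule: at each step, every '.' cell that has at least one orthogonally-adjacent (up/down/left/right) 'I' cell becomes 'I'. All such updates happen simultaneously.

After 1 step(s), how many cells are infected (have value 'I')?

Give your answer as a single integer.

Answer: 9

Derivation:
Step 0 (initial): 3 infected
Step 1: +6 new -> 9 infected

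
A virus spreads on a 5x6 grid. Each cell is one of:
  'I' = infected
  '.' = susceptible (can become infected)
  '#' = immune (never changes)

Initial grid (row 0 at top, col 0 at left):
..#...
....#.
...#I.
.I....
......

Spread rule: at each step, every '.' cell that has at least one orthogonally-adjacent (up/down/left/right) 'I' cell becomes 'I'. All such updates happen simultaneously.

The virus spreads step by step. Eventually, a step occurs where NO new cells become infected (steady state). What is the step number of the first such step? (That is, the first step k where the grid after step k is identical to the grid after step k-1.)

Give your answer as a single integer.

Answer: 6

Derivation:
Step 0 (initial): 2 infected
Step 1: +6 new -> 8 infected
Step 2: +9 new -> 17 infected
Step 3: +6 new -> 23 infected
Step 4: +3 new -> 26 infected
Step 5: +1 new -> 27 infected
Step 6: +0 new -> 27 infected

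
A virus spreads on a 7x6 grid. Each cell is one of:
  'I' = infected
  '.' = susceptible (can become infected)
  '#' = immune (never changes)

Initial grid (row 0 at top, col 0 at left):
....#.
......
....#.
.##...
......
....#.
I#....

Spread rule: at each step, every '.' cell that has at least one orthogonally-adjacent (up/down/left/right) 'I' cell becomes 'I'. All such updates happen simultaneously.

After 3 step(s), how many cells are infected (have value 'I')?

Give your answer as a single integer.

Step 0 (initial): 1 infected
Step 1: +1 new -> 2 infected
Step 2: +2 new -> 4 infected
Step 3: +3 new -> 7 infected

Answer: 7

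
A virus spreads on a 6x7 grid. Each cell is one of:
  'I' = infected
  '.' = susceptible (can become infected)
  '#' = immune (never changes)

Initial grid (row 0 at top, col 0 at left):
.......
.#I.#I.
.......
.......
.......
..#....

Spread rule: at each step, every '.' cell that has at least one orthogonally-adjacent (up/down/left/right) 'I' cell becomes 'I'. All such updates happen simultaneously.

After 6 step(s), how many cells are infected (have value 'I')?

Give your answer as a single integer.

Step 0 (initial): 2 infected
Step 1: +6 new -> 8 infected
Step 2: +10 new -> 18 infected
Step 3: +8 new -> 26 infected
Step 4: +7 new -> 33 infected
Step 5: +5 new -> 38 infected
Step 6: +1 new -> 39 infected

Answer: 39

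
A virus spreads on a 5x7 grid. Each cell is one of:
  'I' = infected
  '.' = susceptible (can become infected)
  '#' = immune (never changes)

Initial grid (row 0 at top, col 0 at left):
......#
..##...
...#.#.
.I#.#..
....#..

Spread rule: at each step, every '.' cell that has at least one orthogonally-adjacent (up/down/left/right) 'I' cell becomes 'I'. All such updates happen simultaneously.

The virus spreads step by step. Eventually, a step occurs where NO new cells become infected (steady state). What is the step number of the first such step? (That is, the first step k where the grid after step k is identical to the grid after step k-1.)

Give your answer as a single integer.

Answer: 14

Derivation:
Step 0 (initial): 1 infected
Step 1: +3 new -> 4 infected
Step 2: +5 new -> 9 infected
Step 3: +3 new -> 12 infected
Step 4: +3 new -> 15 infected
Step 5: +1 new -> 16 infected
Step 6: +1 new -> 17 infected
Step 7: +2 new -> 19 infected
Step 8: +2 new -> 21 infected
Step 9: +1 new -> 22 infected
Step 10: +1 new -> 23 infected
Step 11: +1 new -> 24 infected
Step 12: +2 new -> 26 infected
Step 13: +1 new -> 27 infected
Step 14: +0 new -> 27 infected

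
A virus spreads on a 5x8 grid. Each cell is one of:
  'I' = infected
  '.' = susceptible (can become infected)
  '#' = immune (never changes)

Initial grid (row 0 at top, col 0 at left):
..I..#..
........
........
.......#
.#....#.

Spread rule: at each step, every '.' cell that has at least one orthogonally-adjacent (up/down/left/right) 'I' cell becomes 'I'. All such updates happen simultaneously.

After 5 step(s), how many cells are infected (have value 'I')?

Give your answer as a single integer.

Answer: 25

Derivation:
Step 0 (initial): 1 infected
Step 1: +3 new -> 4 infected
Step 2: +5 new -> 9 infected
Step 3: +5 new -> 14 infected
Step 4: +6 new -> 20 infected
Step 5: +5 new -> 25 infected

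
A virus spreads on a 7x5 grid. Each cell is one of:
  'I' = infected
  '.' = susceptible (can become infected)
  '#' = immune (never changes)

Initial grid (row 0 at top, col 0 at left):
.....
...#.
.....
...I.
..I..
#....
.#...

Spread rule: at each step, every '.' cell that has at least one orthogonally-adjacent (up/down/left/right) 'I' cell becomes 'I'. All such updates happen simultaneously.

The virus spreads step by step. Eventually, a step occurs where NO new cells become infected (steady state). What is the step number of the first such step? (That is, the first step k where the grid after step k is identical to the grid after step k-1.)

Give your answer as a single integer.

Step 0 (initial): 2 infected
Step 1: +6 new -> 8 infected
Step 2: +8 new -> 16 infected
Step 3: +6 new -> 22 infected
Step 4: +5 new -> 27 infected
Step 5: +3 new -> 30 infected
Step 6: +1 new -> 31 infected
Step 7: +0 new -> 31 infected

Answer: 7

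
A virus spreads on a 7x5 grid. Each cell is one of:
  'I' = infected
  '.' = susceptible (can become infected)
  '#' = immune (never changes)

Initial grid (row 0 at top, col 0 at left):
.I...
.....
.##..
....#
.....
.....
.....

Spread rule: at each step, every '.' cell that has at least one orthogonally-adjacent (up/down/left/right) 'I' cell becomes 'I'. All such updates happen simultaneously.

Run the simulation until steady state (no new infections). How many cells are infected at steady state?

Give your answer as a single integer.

Step 0 (initial): 1 infected
Step 1: +3 new -> 4 infected
Step 2: +3 new -> 7 infected
Step 3: +3 new -> 10 infected
Step 4: +3 new -> 13 infected
Step 5: +4 new -> 17 infected
Step 6: +4 new -> 21 infected
Step 7: +5 new -> 26 infected
Step 8: +4 new -> 30 infected
Step 9: +2 new -> 32 infected
Step 10: +0 new -> 32 infected

Answer: 32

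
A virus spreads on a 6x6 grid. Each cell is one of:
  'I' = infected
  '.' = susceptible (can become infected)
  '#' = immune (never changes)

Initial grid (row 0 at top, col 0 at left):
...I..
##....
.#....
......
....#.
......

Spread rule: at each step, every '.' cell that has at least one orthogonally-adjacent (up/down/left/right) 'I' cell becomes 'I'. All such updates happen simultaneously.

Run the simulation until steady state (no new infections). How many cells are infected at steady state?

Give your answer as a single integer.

Step 0 (initial): 1 infected
Step 1: +3 new -> 4 infected
Step 2: +5 new -> 9 infected
Step 3: +5 new -> 14 infected
Step 4: +4 new -> 18 infected
Step 5: +4 new -> 22 infected
Step 6: +5 new -> 27 infected
Step 7: +4 new -> 31 infected
Step 8: +1 new -> 32 infected
Step 9: +0 new -> 32 infected

Answer: 32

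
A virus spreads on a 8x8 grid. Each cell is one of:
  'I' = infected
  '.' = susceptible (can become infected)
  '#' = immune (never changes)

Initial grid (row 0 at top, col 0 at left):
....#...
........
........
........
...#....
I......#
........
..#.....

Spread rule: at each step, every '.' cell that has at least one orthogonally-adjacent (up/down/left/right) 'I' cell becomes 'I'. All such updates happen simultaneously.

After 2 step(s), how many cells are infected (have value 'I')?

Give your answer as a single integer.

Step 0 (initial): 1 infected
Step 1: +3 new -> 4 infected
Step 2: +5 new -> 9 infected

Answer: 9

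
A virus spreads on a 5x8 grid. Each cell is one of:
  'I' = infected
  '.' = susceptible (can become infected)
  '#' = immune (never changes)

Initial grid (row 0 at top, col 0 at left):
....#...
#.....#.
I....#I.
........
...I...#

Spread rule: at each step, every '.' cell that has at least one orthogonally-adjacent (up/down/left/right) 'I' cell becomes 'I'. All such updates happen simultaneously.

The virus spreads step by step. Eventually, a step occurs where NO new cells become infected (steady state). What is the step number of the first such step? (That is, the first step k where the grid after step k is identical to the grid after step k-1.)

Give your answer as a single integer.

Answer: 6

Derivation:
Step 0 (initial): 3 infected
Step 1: +7 new -> 10 infected
Step 2: +13 new -> 23 infected
Step 3: +5 new -> 28 infected
Step 4: +5 new -> 33 infected
Step 5: +2 new -> 35 infected
Step 6: +0 new -> 35 infected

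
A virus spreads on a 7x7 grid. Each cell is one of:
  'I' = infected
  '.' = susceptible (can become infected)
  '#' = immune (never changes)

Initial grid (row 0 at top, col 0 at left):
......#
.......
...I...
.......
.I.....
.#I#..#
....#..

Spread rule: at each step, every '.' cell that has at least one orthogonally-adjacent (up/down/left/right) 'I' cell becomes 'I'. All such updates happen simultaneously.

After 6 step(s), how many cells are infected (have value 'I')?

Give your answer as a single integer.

Answer: 43

Derivation:
Step 0 (initial): 3 infected
Step 1: +8 new -> 11 infected
Step 2: +12 new -> 23 infected
Step 3: +9 new -> 32 infected
Step 4: +7 new -> 39 infected
Step 5: +3 new -> 42 infected
Step 6: +1 new -> 43 infected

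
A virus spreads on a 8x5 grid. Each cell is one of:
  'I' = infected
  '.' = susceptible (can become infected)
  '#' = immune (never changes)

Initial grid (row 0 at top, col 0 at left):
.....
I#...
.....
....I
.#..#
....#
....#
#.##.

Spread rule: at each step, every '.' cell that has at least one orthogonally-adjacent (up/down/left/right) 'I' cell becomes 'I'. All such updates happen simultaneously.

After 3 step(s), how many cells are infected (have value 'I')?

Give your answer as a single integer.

Answer: 21

Derivation:
Step 0 (initial): 2 infected
Step 1: +4 new -> 6 infected
Step 2: +7 new -> 13 infected
Step 3: +8 new -> 21 infected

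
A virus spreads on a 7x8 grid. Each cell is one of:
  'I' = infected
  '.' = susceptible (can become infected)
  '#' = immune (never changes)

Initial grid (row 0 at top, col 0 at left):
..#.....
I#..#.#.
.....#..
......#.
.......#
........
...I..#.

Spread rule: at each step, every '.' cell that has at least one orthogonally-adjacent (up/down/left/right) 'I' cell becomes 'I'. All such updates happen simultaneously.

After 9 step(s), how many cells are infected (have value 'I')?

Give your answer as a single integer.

Step 0 (initial): 2 infected
Step 1: +5 new -> 7 infected
Step 2: +8 new -> 15 infected
Step 3: +9 new -> 24 infected
Step 4: +8 new -> 32 infected
Step 5: +5 new -> 37 infected
Step 6: +2 new -> 39 infected
Step 7: +1 new -> 40 infected
Step 8: +1 new -> 41 infected
Step 9: +2 new -> 43 infected

Answer: 43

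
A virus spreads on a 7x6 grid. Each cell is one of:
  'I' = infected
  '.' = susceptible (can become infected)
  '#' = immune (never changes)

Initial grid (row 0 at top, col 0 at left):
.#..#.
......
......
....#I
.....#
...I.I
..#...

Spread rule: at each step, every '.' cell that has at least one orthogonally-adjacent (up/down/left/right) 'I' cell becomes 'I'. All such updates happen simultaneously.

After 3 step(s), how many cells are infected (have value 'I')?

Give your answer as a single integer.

Answer: 23

Derivation:
Step 0 (initial): 3 infected
Step 1: +6 new -> 9 infected
Step 2: +7 new -> 16 infected
Step 3: +7 new -> 23 infected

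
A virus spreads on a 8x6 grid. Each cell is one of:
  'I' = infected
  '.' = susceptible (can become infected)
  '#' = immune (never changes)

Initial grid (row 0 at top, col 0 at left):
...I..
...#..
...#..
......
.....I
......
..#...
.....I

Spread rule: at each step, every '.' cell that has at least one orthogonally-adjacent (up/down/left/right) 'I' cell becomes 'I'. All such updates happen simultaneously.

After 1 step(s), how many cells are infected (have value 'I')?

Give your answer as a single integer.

Step 0 (initial): 3 infected
Step 1: +7 new -> 10 infected

Answer: 10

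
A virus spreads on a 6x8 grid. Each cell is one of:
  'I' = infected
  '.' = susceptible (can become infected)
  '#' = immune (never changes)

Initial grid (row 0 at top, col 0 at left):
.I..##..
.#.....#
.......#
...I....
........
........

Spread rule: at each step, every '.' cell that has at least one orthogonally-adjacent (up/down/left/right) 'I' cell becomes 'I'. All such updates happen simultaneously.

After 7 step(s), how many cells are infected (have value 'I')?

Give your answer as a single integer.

Step 0 (initial): 2 infected
Step 1: +6 new -> 8 infected
Step 2: +11 new -> 19 infected
Step 3: +10 new -> 29 infected
Step 4: +7 new -> 36 infected
Step 5: +4 new -> 40 infected
Step 6: +2 new -> 42 infected
Step 7: +1 new -> 43 infected

Answer: 43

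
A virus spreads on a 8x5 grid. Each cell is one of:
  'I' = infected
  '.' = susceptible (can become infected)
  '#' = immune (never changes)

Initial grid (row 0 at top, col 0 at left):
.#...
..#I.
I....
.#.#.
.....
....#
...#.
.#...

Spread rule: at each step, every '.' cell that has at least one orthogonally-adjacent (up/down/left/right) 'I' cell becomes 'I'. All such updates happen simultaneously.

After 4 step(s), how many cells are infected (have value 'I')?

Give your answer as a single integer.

Step 0 (initial): 2 infected
Step 1: +6 new -> 8 infected
Step 2: +7 new -> 15 infected
Step 3: +4 new -> 19 infected
Step 4: +4 new -> 23 infected

Answer: 23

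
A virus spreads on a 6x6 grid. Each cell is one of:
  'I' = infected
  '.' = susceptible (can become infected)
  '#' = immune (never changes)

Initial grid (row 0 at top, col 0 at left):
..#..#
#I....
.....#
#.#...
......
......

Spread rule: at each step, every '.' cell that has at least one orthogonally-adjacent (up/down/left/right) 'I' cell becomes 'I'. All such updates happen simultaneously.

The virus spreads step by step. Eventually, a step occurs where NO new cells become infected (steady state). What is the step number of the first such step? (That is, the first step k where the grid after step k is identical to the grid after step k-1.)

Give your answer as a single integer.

Step 0 (initial): 1 infected
Step 1: +3 new -> 4 infected
Step 2: +5 new -> 9 infected
Step 3: +4 new -> 13 infected
Step 4: +7 new -> 20 infected
Step 5: +4 new -> 24 infected
Step 6: +3 new -> 27 infected
Step 7: +2 new -> 29 infected
Step 8: +1 new -> 30 infected
Step 9: +0 new -> 30 infected

Answer: 9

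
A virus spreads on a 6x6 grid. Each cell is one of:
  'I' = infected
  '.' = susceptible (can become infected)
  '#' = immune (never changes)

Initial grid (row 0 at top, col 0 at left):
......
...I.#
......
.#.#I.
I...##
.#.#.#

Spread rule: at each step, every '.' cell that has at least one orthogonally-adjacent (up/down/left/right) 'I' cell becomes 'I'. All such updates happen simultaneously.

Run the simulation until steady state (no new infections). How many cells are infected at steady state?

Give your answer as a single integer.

Answer: 27

Derivation:
Step 0 (initial): 3 infected
Step 1: +9 new -> 12 infected
Step 2: +7 new -> 19 infected
Step 3: +7 new -> 26 infected
Step 4: +1 new -> 27 infected
Step 5: +0 new -> 27 infected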